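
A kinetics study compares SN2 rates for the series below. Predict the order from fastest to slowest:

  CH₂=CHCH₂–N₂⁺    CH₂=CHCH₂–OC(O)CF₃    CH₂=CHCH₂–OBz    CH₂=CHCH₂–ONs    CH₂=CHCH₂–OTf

CH₂=CHCH₂–N₂⁺ > CH₂=CHCH₂–OTf > CH₂=CHCH₂–ONs > CH₂=CHCH₂–OC(O)CF₃ > CH₂=CHCH₂–OBz

The skeletons are identical, so relative rate is governed entirely by leaving-group ability.
The more stable X⁻ (or X) is on its own — i.e. the weaker a base it is — the better a leaving group it makes.
CH₂=CHCH₂–N₂⁺ loses N₂: no meaningful conjugate acid; N₂ departs as an exceptionally stable neutral molecule
CH₂=CHCH₂–OTf loses OTf⁻: pKₐ(CF₃SO₃H (triflic acid)) ≈ -14
CH₂=CHCH₂–ONs loses ONs⁻: pKₐ(p-O₂NC₆H₄SO₃H) ≈ -3.5
CH₂=CHCH₂–OC(O)CF₃ loses CF₃COO⁻: pKₐ(CF₃COOH) ≈ 0.2
CH₂=CHCH₂–OBz loses PhCOO⁻: pKₐ(C₆H₅COOH) ≈ 4.2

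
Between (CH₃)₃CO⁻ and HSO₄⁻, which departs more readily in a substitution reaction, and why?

HSO₄⁻

HSO₄⁻ is the better leaving group.
pKₐ(H₂SO₄) ≈ -3 versus pKₐ(t-BuOH) ≈ 18: HSO₄⁻ is the much weaker base.
Conjugate base of a strong mineral acid.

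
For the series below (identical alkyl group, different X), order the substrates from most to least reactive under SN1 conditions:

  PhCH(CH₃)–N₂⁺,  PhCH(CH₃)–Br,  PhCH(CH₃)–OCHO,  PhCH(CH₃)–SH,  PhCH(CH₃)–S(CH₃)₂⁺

Same R in every case — rank the leaving groups.
Leaving-group ability tracks the stability of the departed species; conjugate-acid pKₐ is the usual yardstick (lower pKₐ → better LG).
PhCH(CH₃)–N₂⁺ loses N₂: no meaningful conjugate acid; N₂ departs as an exceptionally stable neutral molecule
PhCH(CH₃)–Br loses Br⁻: pKₐ(HBr) ≈ -9
PhCH(CH₃)–S(CH₃)₂⁺ loses SR'₂: pKₐ(R'₂SH⁺) ≈ -7
PhCH(CH₃)–OCHO loses HCOO⁻: pKₐ(HCOOH) ≈ 3.8
PhCH(CH₃)–SH loses HS⁻: pKₐ(H₂S) ≈ 7

PhCH(CH₃)–N₂⁺ > PhCH(CH₃)–Br > PhCH(CH₃)–S(CH₃)₂⁺ > PhCH(CH₃)–OCHO > PhCH(CH₃)–SH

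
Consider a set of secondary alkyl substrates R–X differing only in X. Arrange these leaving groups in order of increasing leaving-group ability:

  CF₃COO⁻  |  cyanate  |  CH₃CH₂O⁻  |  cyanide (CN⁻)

CH₃CH₂O⁻ < cyanide (CN⁻) < cyanate < CF₃COO⁻

CF₃COO⁻: pKₐ(CF₃COOH) ≈ 0.2 — strongly electron-withdrawing CF₃ stabilises the carboxylate
cyanate: pKₐ(HOCN) ≈ 3.5 — resonance between N and O
cyanide (CN⁻): pKₐ(HCN) ≈ 9.2
CH₃CH₂O⁻: pKₐ(CH₃CH₂OH) ≈ 16 — strong base; alkoxides do not leave unassisted
Reversing gives the worst-to-best order requested.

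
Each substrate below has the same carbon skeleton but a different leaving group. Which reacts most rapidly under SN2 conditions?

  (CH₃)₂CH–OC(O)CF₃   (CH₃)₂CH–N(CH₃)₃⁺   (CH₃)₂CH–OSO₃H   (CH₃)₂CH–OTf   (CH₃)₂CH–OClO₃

(CH₃)₂CH–OTf

With the same alkyl group throughout, only the leaving group differentiates the rates.
Rank by basicity of the departing species: weakest base leaves most easily.
(CH₃)₂CH–OTf loses OTf⁻: pKₐ(CF₃SO₃H (triflic acid)) ≈ -14
(CH₃)₂CH–OClO₃ loses ClO₄⁻: pKₐ(HClO₄) ≈ -10
(CH₃)₂CH–OSO₃H loses HSO₄⁻: pKₐ(H₂SO₄) ≈ -3
(CH₃)₂CH–OC(O)CF₃ loses CF₃COO⁻: pKₐ(CF₃COOH) ≈ 0.2
(CH₃)₂CH–N(CH₃)₃⁺ loses NR'₃: pKₐ(R'₃NH⁺) ≈ 10.7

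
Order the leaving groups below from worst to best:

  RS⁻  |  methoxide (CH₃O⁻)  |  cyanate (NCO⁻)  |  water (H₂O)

water (H₂O): pKₐ(H₃O⁺) ≈ -1.7 — neutral; leaves from a protonated alcohol (R–OH₂⁺)
cyanate (NCO⁻): pKₐ(HOCN) ≈ 3.5
RS⁻: pKₐ(RSH (a thiol)) ≈ 10.5 — moderately basic; rarely leaves without activation
methoxide (CH₃O⁻): pKₐ(CH₃OH) ≈ 15.5
Listed from poorest to best leaving group as asked.

methoxide (CH₃O⁻) < RS⁻ < cyanate (NCO⁻) < water (H₂O)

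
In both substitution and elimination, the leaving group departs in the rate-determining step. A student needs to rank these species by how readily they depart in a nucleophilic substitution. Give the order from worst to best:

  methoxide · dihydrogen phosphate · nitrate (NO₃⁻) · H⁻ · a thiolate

H⁻ < methoxide < a thiolate < dihydrogen phosphate < nitrate (NO₃⁻)

nitrate (NO₃⁻): pKₐ(HNO₃) ≈ -1.3
dihydrogen phosphate: pKₐ(H₃PO₄) ≈ 2.1
a thiolate: pKₐ(RSH (a thiol)) ≈ 10.5
methoxide: pKₐ(CH₃OH) ≈ 15.5
H⁻: pKₐ(H₂) ≈ 36
Listed from poorest to best leaving group as asked.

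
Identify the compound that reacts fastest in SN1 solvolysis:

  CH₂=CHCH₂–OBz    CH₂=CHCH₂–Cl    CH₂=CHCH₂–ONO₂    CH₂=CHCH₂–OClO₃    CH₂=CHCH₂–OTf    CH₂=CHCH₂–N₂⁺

The skeletons are identical, so relative rate is governed entirely by leaving-group ability.
Leaving-group ability tracks the stability of the departed species; conjugate-acid pKₐ is the usual yardstick (lower pKₐ → better LG).
CH₂=CHCH₂–N₂⁺ loses N₂: no meaningful conjugate acid; N₂ departs as an exceptionally stable neutral molecule
CH₂=CHCH₂–OTf loses OTf⁻: pKₐ(CF₃SO₃H (triflic acid)) ≈ -14
CH₂=CHCH₂–OClO₃ loses ClO₄⁻: pKₐ(HClO₄) ≈ -10
CH₂=CHCH₂–Cl loses Cl⁻: pKₐ(HCl) ≈ -7
CH₂=CHCH₂–ONO₂ loses NO₃⁻: pKₐ(HNO₃) ≈ -1.3
CH₂=CHCH₂–OBz loses PhCOO⁻: pKₐ(C₆H₅COOH) ≈ 4.2

CH₂=CHCH₂–N₂⁺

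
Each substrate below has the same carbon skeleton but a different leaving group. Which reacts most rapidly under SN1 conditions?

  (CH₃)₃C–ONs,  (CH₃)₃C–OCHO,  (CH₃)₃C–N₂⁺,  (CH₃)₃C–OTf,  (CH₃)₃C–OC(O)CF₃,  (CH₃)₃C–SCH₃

(CH₃)₃C–N₂⁺

With the same alkyl group throughout, only the leaving group differentiates the rates.
Rank by basicity of the departing species: weakest base leaves most easily.
(CH₃)₃C–N₂⁺ loses N₂: no meaningful conjugate acid; N₂ departs as an exceptionally stable neutral molecule
(CH₃)₃C–OTf loses OTf⁻: pKₐ(CF₃SO₃H (triflic acid)) ≈ -14
(CH₃)₃C–ONs loses ONs⁻: pKₐ(p-O₂NC₆H₄SO₃H) ≈ -3.5
(CH₃)₃C–OC(O)CF₃ loses CF₃COO⁻: pKₐ(CF₃COOH) ≈ 0.2
(CH₃)₃C–OCHO loses HCOO⁻: pKₐ(HCOOH) ≈ 3.8
(CH₃)₃C–SCH₃ loses RS⁻: pKₐ(RSH (a thiol)) ≈ 10.5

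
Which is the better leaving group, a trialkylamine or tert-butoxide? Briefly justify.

a trialkylamine is the better leaving group.
pKₐ(R'₃NH⁺) ≈ 10.7 versus pKₐ(t-BuOH) ≈ 18: a trialkylamine is the much weaker base.
Neutral but still a fairly strong base; Hofmann-elimination LG.

a trialkylamine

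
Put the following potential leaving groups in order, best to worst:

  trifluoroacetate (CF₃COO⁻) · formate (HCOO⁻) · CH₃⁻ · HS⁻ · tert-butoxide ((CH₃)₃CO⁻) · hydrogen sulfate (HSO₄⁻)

hydrogen sulfate (HSO₄⁻) > trifluoroacetate (CF₃COO⁻) > formate (HCOO⁻) > HS⁻ > tert-butoxide ((CH₃)₃CO⁻) > CH₃⁻

A good leaving group is a weak base: the lower the pKₐ of its conjugate acid, the more readily it departs.
hydrogen sulfate (HSO₄⁻): pKₐ(H₂SO₄) ≈ -3
trifluoroacetate (CF₃COO⁻): pKₐ(CF₃COOH) ≈ 0.2
formate (HCOO⁻): pKₐ(HCOOH) ≈ 3.8
HS⁻: pKₐ(H₂S) ≈ 7
tert-butoxide ((CH₃)₃CO⁻): pKₐ(t-BuOH) ≈ 18
CH₃⁻: pKₐ(CH₄) ≈ 48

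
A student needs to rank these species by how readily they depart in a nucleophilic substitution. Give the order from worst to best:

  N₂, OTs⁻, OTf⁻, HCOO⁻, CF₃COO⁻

Rank by basicity of the departing species: weakest base leaves most easily.
N₂: no meaningful conjugate acid; N₂ departs as an exceptionally stable neutral molecule
OTf⁻: pKₐ(CF₃SO₃H (triflic acid)) ≈ -14 — charge spread over three oxygens and a CF₃ group; the premier leaving group in synthesis
OTs⁻: pKₐ(p-CH₃C₆H₄SO₃H (TsOH)) ≈ -2.8
CF₃COO⁻: pKₐ(CF₃COOH) ≈ 0.2 — strongly electron-withdrawing CF₃ stabilises the carboxylate
HCOO⁻: pKₐ(HCOOH) ≈ 3.8
Listed from poorest to best leaving group as asked.

HCOO⁻ < CF₃COO⁻ < OTs⁻ < OTf⁻ < N₂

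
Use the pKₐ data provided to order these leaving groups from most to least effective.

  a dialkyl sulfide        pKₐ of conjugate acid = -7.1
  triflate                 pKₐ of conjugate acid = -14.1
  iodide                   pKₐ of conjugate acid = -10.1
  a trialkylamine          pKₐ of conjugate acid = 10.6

Lower conjugate-acid pKₐ ⇒ weaker base ⇒ better leaving group.
Sorting by the given values: triflate (-14.1), iodide (-10.1), a dialkyl sulfide (-7.1), a trialkylamine (10.6).

triflate > iodide > a dialkyl sulfide > a trialkylamine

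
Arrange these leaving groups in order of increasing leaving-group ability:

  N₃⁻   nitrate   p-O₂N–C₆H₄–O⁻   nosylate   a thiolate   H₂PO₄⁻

nosylate: pKₐ(p-O₂NC₆H₄SO₃H) ≈ -3.5
nitrate: pKₐ(HNO₃) ≈ -1.3
H₂PO₄⁻: pKₐ(H₃PO₄) ≈ 2.1
N₃⁻: pKₐ(HN₃) ≈ 4.7
p-O₂N–C₆H₄–O⁻: pKₐ(p-nitrophenol) ≈ 7.2
a thiolate: pKₐ(RSH (a thiol)) ≈ 10.5
The question asks for worst first, so the sequence is read in increasing leaving-group ability.

a thiolate < p-O₂N–C₆H₄–O⁻ < N₃⁻ < H₂PO₄⁻ < nitrate < nosylate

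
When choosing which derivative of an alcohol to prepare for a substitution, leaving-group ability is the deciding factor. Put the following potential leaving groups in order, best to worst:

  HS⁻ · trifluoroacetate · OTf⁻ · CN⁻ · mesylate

OTf⁻ > mesylate > trifluoroacetate > HS⁻ > CN⁻

OTf⁻: pKₐ(CF₃SO₃H (triflic acid)) ≈ -14
mesylate: pKₐ(CH₃SO₃H (MsOH)) ≈ -1.9
trifluoroacetate: pKₐ(CF₃COOH) ≈ 0.2
HS⁻: pKₐ(H₂S) ≈ 7
CN⁻: pKₐ(HCN) ≈ 9.2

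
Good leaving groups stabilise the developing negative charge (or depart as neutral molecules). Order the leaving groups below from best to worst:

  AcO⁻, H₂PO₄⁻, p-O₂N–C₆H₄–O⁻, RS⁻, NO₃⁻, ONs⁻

ONs⁻ > NO₃⁻ > H₂PO₄⁻ > AcO⁻ > p-O₂N–C₆H₄–O⁻ > RS⁻

Leaving-group ability tracks the stability of the departed species; conjugate-acid pKₐ is the usual yardstick (lower pKₐ → better LG).
ONs⁻: pKₐ(p-O₂NC₆H₄SO₃H) ≈ -3.5
NO₃⁻: pKₐ(HNO₃) ≈ -1.3
H₂PO₄⁻: pKₐ(H₃PO₄) ≈ 2.1
AcO⁻: pKₐ(CH₃COOH) ≈ 4.8
p-O₂N–C₆H₄–O⁻: pKₐ(p-nitrophenol) ≈ 7.2
RS⁻: pKₐ(RSH (a thiol)) ≈ 10.5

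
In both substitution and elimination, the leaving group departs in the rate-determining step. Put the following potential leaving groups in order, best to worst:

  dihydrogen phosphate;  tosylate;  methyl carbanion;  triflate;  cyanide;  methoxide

triflate > tosylate > dihydrogen phosphate > cyanide > methoxide > methyl carbanion

triflate: pKₐ(CF₃SO₃H (triflic acid)) ≈ -14
tosylate: pKₐ(p-CH₃C₆H₄SO₃H (TsOH)) ≈ -2.8 — resonance-delocalised arenesulfonate
dihydrogen phosphate: pKₐ(H₃PO₄) ≈ 2.1 — moderate base; biological leaving group after further activation
cyanide: pKₐ(HCN) ≈ 9.2
methoxide: pKₐ(CH₃OH) ≈ 15.5 — strong base; alkoxides do not leave unassisted
methyl carbanion: pKₐ(CH₄) ≈ 48 — unstabilised carbanion; the worst conceivable leaving group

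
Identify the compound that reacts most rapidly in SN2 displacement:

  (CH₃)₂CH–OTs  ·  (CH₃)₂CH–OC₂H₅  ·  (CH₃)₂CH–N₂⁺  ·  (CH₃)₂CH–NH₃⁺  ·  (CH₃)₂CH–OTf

(CH₃)₂CH–N₂⁺

The skeletons are identical, so relative rate is governed entirely by leaving-group ability.
A good leaving group is a weak base: the lower the pKₐ of its conjugate acid, the more readily it departs.
(CH₃)₂CH–N₂⁺ loses N₂: no meaningful conjugate acid; N₂ departs as an exceptionally stable neutral molecule
(CH₃)₂CH–OTf loses OTf⁻: pKₐ(CF₃SO₃H (triflic acid)) ≈ -14
(CH₃)₂CH–OTs loses OTs⁻: pKₐ(p-CH₃C₆H₄SO₃H (TsOH)) ≈ -2.8
(CH₃)₂CH–NH₃⁺ loses NH₃: pKₐ(NH₄⁺) ≈ 9.2
(CH₃)₂CH–OC₂H₅ loses CH₃CH₂O⁻: pKₐ(CH₃CH₂OH) ≈ 16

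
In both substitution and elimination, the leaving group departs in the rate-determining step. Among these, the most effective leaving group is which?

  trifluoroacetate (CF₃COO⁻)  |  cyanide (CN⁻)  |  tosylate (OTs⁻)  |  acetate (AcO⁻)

tosylate (OTs⁻)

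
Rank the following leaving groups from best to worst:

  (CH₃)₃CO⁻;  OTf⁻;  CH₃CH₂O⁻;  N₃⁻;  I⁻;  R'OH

OTf⁻ > I⁻ > R'OH > N₃⁻ > CH₃CH₂O⁻ > (CH₃)₃CO⁻

OTf⁻: pKₐ(CF₃SO₃H (triflic acid)) ≈ -14 — charge spread over three oxygens and a CF₃ group; the premier leaving group in synthesis
I⁻: pKₐ(HI) ≈ -10 — large, highly polarisable; very weak base
R'OH: pKₐ(R'OH₂⁺) ≈ -2.4 — neutral; leaves from a protonated ether (an oxonium ion, R–O(H)R'⁺)
N₃⁻: pKₐ(HN₃) ≈ 4.7 — linear, resonance-stabilised
CH₃CH₂O⁻: pKₐ(CH₃CH₂OH) ≈ 16 — strong base; alkoxides do not leave unassisted
(CH₃)₃CO⁻: pKₐ(t-BuOH) ≈ 18 — bulky, strongly basic alkoxide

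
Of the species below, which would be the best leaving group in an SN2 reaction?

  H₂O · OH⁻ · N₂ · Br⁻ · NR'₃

N₂

Leaving-group ability tracks the stability of the departed species; conjugate-acid pKₐ is the usual yardstick (lower pKₐ → better LG).
N₂: no meaningful conjugate acid; N₂ departs as an exceptionally stable neutral molecule
Br⁻: pKₐ(HBr) ≈ -9
H₂O: pKₐ(H₃O⁺) ≈ -1.7
NR'₃: pKₐ(R'₃NH⁺) ≈ 10.7
OH⁻: pKₐ(H₂O) ≈ 15.7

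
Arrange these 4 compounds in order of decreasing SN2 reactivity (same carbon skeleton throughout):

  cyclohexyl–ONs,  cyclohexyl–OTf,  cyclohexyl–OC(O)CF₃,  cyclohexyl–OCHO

The skeletons are identical, so relative rate is governed entirely by leaving-group ability.
The more stable X⁻ (or X) is on its own — i.e. the weaker a base it is — the better a leaving group it makes.
cyclohexyl–OTf loses OTf⁻: pKₐ(CF₃SO₃H (triflic acid)) ≈ -14
cyclohexyl–ONs loses ONs⁻: pKₐ(p-O₂NC₆H₄SO₃H) ≈ -3.5
cyclohexyl–OC(O)CF₃ loses CF₃COO⁻: pKₐ(CF₃COOH) ≈ 0.2
cyclohexyl–OCHO loses HCOO⁻: pKₐ(HCOOH) ≈ 3.8

cyclohexyl–OTf > cyclohexyl–ONs > cyclohexyl–OC(O)CF₃ > cyclohexyl–OCHO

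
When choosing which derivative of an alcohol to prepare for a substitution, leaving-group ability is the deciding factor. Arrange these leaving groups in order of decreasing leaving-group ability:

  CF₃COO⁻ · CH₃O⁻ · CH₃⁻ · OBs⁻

OBs⁻ > CF₃COO⁻ > CH₃O⁻ > CH₃⁻

Leaving-group ability tracks the stability of the departed species; conjugate-acid pKₐ is the usual yardstick (lower pKₐ → better LG).
OBs⁻: pKₐ(p-BrC₆H₄SO₃H) ≈ -2.8
CF₃COO⁻: pKₐ(CF₃COOH) ≈ 0.2 — strongly electron-withdrawing CF₃ stabilises the carboxylate
CH₃O⁻: pKₐ(CH₃OH) ≈ 15.5 — strong base; alkoxides do not leave unassisted
CH₃⁻: pKₐ(CH₄) ≈ 48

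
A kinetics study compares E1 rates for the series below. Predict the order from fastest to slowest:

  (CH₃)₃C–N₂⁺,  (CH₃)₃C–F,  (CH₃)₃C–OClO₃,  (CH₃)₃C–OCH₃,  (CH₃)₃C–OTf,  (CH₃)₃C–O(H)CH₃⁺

(CH₃)₃C–N₂⁺ > (CH₃)₃C–OTf > (CH₃)₃C–OClO₃ > (CH₃)₃C–O(H)CH₃⁺ > (CH₃)₃C–F > (CH₃)₃C–OCH₃

The skeletons are identical, so relative rate is governed entirely by leaving-group ability.
The more stable X⁻ (or X) is on its own — i.e. the weaker a base it is — the better a leaving group it makes.
(CH₃)₃C–N₂⁺ loses N₂: no meaningful conjugate acid; N₂ departs as an exceptionally stable neutral molecule
(CH₃)₃C–OTf loses OTf⁻: pKₐ(CF₃SO₃H (triflic acid)) ≈ -14
(CH₃)₃C–OClO₃ loses ClO₄⁻: pKₐ(HClO₄) ≈ -10
(CH₃)₃C–O(H)CH₃⁺ loses R'OH: pKₐ(R'OH₂⁺) ≈ -2.4
(CH₃)₃C–F loses F⁻: pKₐ(HF) ≈ 3.2
(CH₃)₃C–OCH₃ loses CH₃O⁻: pKₐ(CH₃OH) ≈ 15.5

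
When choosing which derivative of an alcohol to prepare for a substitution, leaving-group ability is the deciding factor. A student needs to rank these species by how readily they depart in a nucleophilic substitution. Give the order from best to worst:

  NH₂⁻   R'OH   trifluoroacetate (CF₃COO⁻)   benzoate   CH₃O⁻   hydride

R'OH > trifluoroacetate (CF₃COO⁻) > benzoate > CH₃O⁻ > hydride > NH₂⁻

Leaving-group ability tracks the stability of the departed species; conjugate-acid pKₐ is the usual yardstick (lower pKₐ → better LG).
R'OH: pKₐ(R'OH₂⁺) ≈ -2.4 — neutral; leaves from a protonated ether (an oxonium ion, R–O(H)R'⁺)
trifluoroacetate (CF₃COO⁻): pKₐ(CF₃COOH) ≈ 0.2
benzoate: pKₐ(C₆H₅COOH) ≈ 4.2
CH₃O⁻: pKₐ(CH₃OH) ≈ 15.5
hydride: pKₐ(H₂) ≈ 36 — extremely strong base; leaves only in special hydride-transfer contexts
NH₂⁻: pKₐ(NH₃) ≈ 38 — extremely strong base; never a leaving group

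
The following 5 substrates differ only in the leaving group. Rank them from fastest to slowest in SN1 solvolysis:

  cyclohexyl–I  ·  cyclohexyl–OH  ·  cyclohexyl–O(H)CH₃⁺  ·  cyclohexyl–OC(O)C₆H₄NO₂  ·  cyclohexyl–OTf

cyclohexyl–OTf > cyclohexyl–I > cyclohexyl–O(H)CH₃⁺ > cyclohexyl–OC(O)C₆H₄NO₂ > cyclohexyl–OH

The skeletons are identical, so relative rate is governed entirely by leaving-group ability.
Leaving-group ability tracks the stability of the departed species; conjugate-acid pKₐ is the usual yardstick (lower pKₐ → better LG).
cyclohexyl–OTf loses OTf⁻: pKₐ(CF₃SO₃H (triflic acid)) ≈ -14
cyclohexyl–I loses I⁻: pKₐ(HI) ≈ -10
cyclohexyl–O(H)CH₃⁺ loses R'OH: pKₐ(R'OH₂⁺) ≈ -2.4
cyclohexyl–OC(O)C₆H₄NO₂ loses p-O₂N–C₆H₄–COO⁻: pKₐ(p-nitrobenzoic acid) ≈ 3.4
cyclohexyl–OH loses OH⁻: pKₐ(H₂O) ≈ 15.7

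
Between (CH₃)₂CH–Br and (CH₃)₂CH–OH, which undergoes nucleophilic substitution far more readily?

From (CH₃)₂CH–OH the departing group would be OH⁻ (pKₐ(H₂O) ≈ 15.7). Strong base; essentially never leaves without prior activation.
From (CH₃)₂CH–Br the leaving group is Br⁻ (pKₐ(HBr) ≈ -9). Weak base; good leaving group.
(In practice (CH₃)₂CH–Br is made from (CH₃)₂CH–OH by treatment with PBr₃, replacing the hydroxyl with bromide.)

(CH₃)₂CH–Br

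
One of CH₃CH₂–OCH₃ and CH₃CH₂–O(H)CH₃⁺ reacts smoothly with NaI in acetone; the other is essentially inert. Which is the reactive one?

From CH₃CH₂–OCH₃ the departing group would be CH₃O⁻ (pKₐ(CH₃OH) ≈ 15.5). Strong base; alkoxides do not leave unassisted.
From CH₃CH₂–O(H)CH₃⁺ the leaving group is R'OH (pKₐ(R'OH₂⁺) ≈ -2.4). Neutral; leaves from a protonated ether (an oxonium ion, R–O(H)R'⁺).
(In practice CH₃CH₂–O(H)CH₃⁺ is made from CH₃CH₂–OCH₃ by protonation with concentrated HI, allowing neutral methanol, rather than methoxide, to depart.)

CH₃CH₂–O(H)CH₃⁺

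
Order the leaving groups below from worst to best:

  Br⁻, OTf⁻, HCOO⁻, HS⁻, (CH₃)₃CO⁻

(CH₃)₃CO⁻ < HS⁻ < HCOO⁻ < Br⁻ < OTf⁻

The more stable X⁻ (or X) is on its own — i.e. the weaker a base it is — the better a leaving group it makes.
OTf⁻: pKₐ(CF₃SO₃H (triflic acid)) ≈ -14 — charge spread over three oxygens and a CF₃ group; the premier leaving group in synthesis
Br⁻: pKₐ(HBr) ≈ -9 — weak base; good leaving group
HCOO⁻: pKₐ(HCOOH) ≈ 3.8
HS⁻: pKₐ(H₂S) ≈ 7 — larger and more polarisable than the oxygen analogue
(CH₃)₃CO⁻: pKₐ(t-BuOH) ≈ 18
The question asks for worst first, so the sequence is read in increasing leaving-group ability.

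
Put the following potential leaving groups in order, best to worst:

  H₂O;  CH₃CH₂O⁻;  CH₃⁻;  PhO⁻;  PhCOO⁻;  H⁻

A good leaving group is a weak base: the lower the pKₐ of its conjugate acid, the more readily it departs.
H₂O: pKₐ(H₃O⁺) ≈ -1.7
PhCOO⁻: pKₐ(C₆H₅COOH) ≈ 4.2 — aryl carboxylate
PhO⁻: pKₐ(C₆H₅OH (phenol)) ≈ 10 — resonance into the ring helps, but still a poor LG
CH₃CH₂O⁻: pKₐ(CH₃CH₂OH) ≈ 16 — strong base; alkoxides do not leave unassisted
H⁻: pKₐ(H₂) ≈ 36 — extremely strong base; leaves only in special hydride-transfer contexts
CH₃⁻: pKₐ(CH₄) ≈ 48

H₂O > PhCOO⁻ > PhO⁻ > CH₃CH₂O⁻ > H⁻ > CH₃⁻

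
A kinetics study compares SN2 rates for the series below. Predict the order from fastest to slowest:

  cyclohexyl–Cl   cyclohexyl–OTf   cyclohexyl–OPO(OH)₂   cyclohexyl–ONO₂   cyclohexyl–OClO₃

cyclohexyl–OTf > cyclohexyl–OClO₃ > cyclohexyl–Cl > cyclohexyl–ONO₂ > cyclohexyl–OPO(OH)₂

Identical carbon frameworks mean the comparison reduces to leaving-group quality.
Rank by basicity of the departing species: weakest base leaves most easily.
cyclohexyl–OTf loses OTf⁻: pKₐ(CF₃SO₃H (triflic acid)) ≈ -14
cyclohexyl–OClO₃ loses ClO₄⁻: pKₐ(HClO₄) ≈ -10
cyclohexyl–Cl loses Cl⁻: pKₐ(HCl) ≈ -7
cyclohexyl–ONO₂ loses NO₃⁻: pKₐ(HNO₃) ≈ -1.3
cyclohexyl–OPO(OH)₂ loses H₂PO₄⁻: pKₐ(H₃PO₄) ≈ 2.1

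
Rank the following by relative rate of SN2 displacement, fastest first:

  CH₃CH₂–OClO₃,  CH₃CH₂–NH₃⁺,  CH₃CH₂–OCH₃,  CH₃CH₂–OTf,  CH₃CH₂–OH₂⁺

CH₃CH₂–OTf > CH₃CH₂–OClO₃ > CH₃CH₂–OH₂⁺ > CH₃CH₂–NH₃⁺ > CH₃CH₂–OCH₃

The skeletons are identical, so relative rate is governed entirely by leaving-group ability.
The more stable X⁻ (or X) is on its own — i.e. the weaker a base it is — the better a leaving group it makes.
CH₃CH₂–OTf loses OTf⁻: pKₐ(CF₃SO₃H (triflic acid)) ≈ -14
CH₃CH₂–OClO₃ loses ClO₄⁻: pKₐ(HClO₄) ≈ -10
CH₃CH₂–OH₂⁺ loses H₂O: pKₐ(H₃O⁺) ≈ -1.7
CH₃CH₂–NH₃⁺ loses NH₃: pKₐ(NH₄⁺) ≈ 9.2
CH₃CH₂–OCH₃ loses CH₃O⁻: pKₐ(CH₃OH) ≈ 15.5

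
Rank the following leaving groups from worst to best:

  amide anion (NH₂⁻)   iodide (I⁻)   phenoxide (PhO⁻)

iodide (I⁻): pKₐ(HI) ≈ -10
phenoxide (PhO⁻): pKₐ(C₆H₅OH (phenol)) ≈ 10 — resonance into the ring helps, but still a poor LG
amide anion (NH₂⁻): pKₐ(NH₃) ≈ 38
The question asks for worst first, so the sequence is read in increasing leaving-group ability.

amide anion (NH₂⁻) < phenoxide (PhO⁻) < iodide (I⁻)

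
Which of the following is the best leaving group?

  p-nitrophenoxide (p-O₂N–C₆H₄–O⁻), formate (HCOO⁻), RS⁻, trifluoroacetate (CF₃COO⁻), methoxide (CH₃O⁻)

Leaving-group ability tracks the stability of the departed species; conjugate-acid pKₐ is the usual yardstick (lower pKₐ → better LG).
trifluoroacetate (CF₃COO⁻): pKₐ(CF₃COOH) ≈ 0.2
formate (HCOO⁻): pKₐ(HCOOH) ≈ 3.8
p-nitrophenoxide (p-O₂N–C₆H₄–O⁻): pKₐ(p-nitrophenol) ≈ 7.2
RS⁻: pKₐ(RSH (a thiol)) ≈ 10.5
methoxide (CH₃O⁻): pKₐ(CH₃OH) ≈ 15.5

trifluoroacetate (CF₃COO⁻)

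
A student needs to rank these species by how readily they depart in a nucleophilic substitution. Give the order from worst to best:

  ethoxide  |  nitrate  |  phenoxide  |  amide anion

amide anion < ethoxide < phenoxide < nitrate

Leaving-group ability tracks the stability of the departed species; conjugate-acid pKₐ is the usual yardstick (lower pKₐ → better LG).
nitrate: pKₐ(HNO₃) ≈ -1.3
phenoxide: pKₐ(C₆H₅OH (phenol)) ≈ 10 — resonance into the ring helps, but still a poor LG
ethoxide: pKₐ(CH₃CH₂OH) ≈ 16
amide anion: pKₐ(NH₃) ≈ 38
Reversing gives the worst-to-best order requested.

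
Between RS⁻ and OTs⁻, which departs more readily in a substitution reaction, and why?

OTs⁻ is the better leaving group.
pKₐ(p-CH₃C₆H₄SO₃H (TsOH)) ≈ -2.8 versus pKₐ(RSH (a thiol)) ≈ 10.5: OTs⁻ is the much weaker base.
Resonance-delocalised arenesulfonate.

OTs⁻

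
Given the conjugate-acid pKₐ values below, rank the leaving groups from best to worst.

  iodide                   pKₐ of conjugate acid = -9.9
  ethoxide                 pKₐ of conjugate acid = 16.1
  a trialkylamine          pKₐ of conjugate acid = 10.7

iodide > a trialkylamine > ethoxide

Lower conjugate-acid pKₐ ⇒ weaker base ⇒ better leaving group.
Sorting by the given values: iodide (-9.9), a trialkylamine (10.7), ethoxide (16.1).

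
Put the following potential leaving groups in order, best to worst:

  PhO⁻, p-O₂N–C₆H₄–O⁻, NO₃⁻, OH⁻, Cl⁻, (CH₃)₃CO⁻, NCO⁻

Cl⁻ > NO₃⁻ > NCO⁻ > p-O₂N–C₆H₄–O⁻ > PhO⁻ > OH⁻ > (CH₃)₃CO⁻

Leaving-group ability tracks the stability of the departed species; conjugate-acid pKₐ is the usual yardstick (lower pKₐ → better LG).
Cl⁻: pKₐ(HCl) ≈ -7
NO₃⁻: pKₐ(HNO₃) ≈ -1.3
NCO⁻: pKₐ(HOCN) ≈ 3.5
p-O₂N–C₆H₄–O⁻: pKₐ(p-nitrophenol) ≈ 7.2
PhO⁻: pKₐ(C₆H₅OH (phenol)) ≈ 10
OH⁻: pKₐ(H₂O) ≈ 15.7
(CH₃)₃CO⁻: pKₐ(t-BuOH) ≈ 18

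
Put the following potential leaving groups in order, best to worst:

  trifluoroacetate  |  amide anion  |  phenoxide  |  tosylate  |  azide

tosylate > trifluoroacetate > azide > phenoxide > amide anion

Rank by basicity of the departing species: weakest base leaves most easily.
tosylate: pKₐ(p-CH₃C₆H₄SO₃H (TsOH)) ≈ -2.8 — resonance-delocalised arenesulfonate
trifluoroacetate: pKₐ(CF₃COOH) ≈ 0.2 — strongly electron-withdrawing CF₃ stabilises the carboxylate
azide: pKₐ(HN₃) ≈ 4.7
phenoxide: pKₐ(C₆H₅OH (phenol)) ≈ 10 — resonance into the ring helps, but still a poor LG
amide anion: pKₐ(NH₃) ≈ 38 — extremely strong base; never a leaving group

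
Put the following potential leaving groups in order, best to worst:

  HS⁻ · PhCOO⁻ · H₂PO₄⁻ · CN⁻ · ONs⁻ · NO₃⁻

ONs⁻ > NO₃⁻ > H₂PO₄⁻ > PhCOO⁻ > HS⁻ > CN⁻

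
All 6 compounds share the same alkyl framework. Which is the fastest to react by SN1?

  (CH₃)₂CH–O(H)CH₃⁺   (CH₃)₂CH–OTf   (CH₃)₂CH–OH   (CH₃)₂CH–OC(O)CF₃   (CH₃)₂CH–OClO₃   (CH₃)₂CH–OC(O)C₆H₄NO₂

(CH₃)₂CH–OTf

Same R in every case — rank the leaving groups.
Rank by basicity of the departing species: weakest base leaves most easily.
(CH₃)₂CH–OTf loses OTf⁻: pKₐ(CF₃SO₃H (triflic acid)) ≈ -14
(CH₃)₂CH–OClO₃ loses ClO₄⁻: pKₐ(HClO₄) ≈ -10
(CH₃)₂CH–O(H)CH₃⁺ loses R'OH: pKₐ(R'OH₂⁺) ≈ -2.4
(CH₃)₂CH–OC(O)CF₃ loses CF₃COO⁻: pKₐ(CF₃COOH) ≈ 0.2
(CH₃)₂CH–OC(O)C₆H₄NO₂ loses p-O₂N–C₆H₄–COO⁻: pKₐ(p-nitrobenzoic acid) ≈ 3.4
(CH₃)₂CH–OH loses OH⁻: pKₐ(H₂O) ≈ 15.7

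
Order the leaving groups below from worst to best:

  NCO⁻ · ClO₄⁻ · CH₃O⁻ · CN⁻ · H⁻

H⁻ < CH₃O⁻ < CN⁻ < NCO⁻ < ClO₄⁻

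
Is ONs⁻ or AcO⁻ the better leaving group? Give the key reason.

ONs⁻

ONs⁻ is the better leaving group.
pKₐ(p-O₂NC₆H₄SO₃H) ≈ -3.5 versus pKₐ(CH₃COOH) ≈ 4.8: ONs⁻ is the much weaker base.
P-nitro group further stabilises the sulfonate.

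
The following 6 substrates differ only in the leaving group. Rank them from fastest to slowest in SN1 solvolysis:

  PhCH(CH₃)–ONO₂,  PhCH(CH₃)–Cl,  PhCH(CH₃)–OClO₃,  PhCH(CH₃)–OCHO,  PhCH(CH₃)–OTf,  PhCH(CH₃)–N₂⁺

PhCH(CH₃)–N₂⁺ > PhCH(CH₃)–OTf > PhCH(CH₃)–OClO₃ > PhCH(CH₃)–Cl > PhCH(CH₃)–ONO₂ > PhCH(CH₃)–OCHO

Identical carbon frameworks mean the comparison reduces to leaving-group quality.
Leaving-group ability tracks the stability of the departed species; conjugate-acid pKₐ is the usual yardstick (lower pKₐ → better LG).
PhCH(CH₃)–N₂⁺ loses N₂: no meaningful conjugate acid; N₂ departs as an exceptionally stable neutral molecule
PhCH(CH₃)–OTf loses OTf⁻: pKₐ(CF₃SO₃H (triflic acid)) ≈ -14
PhCH(CH₃)–OClO₃ loses ClO₄⁻: pKₐ(HClO₄) ≈ -10
PhCH(CH₃)–Cl loses Cl⁻: pKₐ(HCl) ≈ -7
PhCH(CH₃)–ONO₂ loses NO₃⁻: pKₐ(HNO₃) ≈ -1.3
PhCH(CH₃)–OCHO loses HCOO⁻: pKₐ(HCOOH) ≈ 3.8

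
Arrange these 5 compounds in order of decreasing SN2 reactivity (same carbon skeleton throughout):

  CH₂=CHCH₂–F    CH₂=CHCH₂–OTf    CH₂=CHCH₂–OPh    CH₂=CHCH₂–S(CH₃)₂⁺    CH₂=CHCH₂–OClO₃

CH₂=CHCH₂–OTf > CH₂=CHCH₂–OClO₃ > CH₂=CHCH₂–S(CH₃)₂⁺ > CH₂=CHCH₂–F > CH₂=CHCH₂–OPh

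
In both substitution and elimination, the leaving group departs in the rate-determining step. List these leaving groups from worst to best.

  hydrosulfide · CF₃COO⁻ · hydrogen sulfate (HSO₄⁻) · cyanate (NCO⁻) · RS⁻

RS⁻ < hydrosulfide < cyanate (NCO⁻) < CF₃COO⁻ < hydrogen sulfate (HSO₄⁻)

The more stable X⁻ (or X) is on its own — i.e. the weaker a base it is — the better a leaving group it makes.
hydrogen sulfate (HSO₄⁻): pKₐ(H₂SO₄) ≈ -3
CF₃COO⁻: pKₐ(CF₃COOH) ≈ 0.2 — strongly electron-withdrawing CF₃ stabilises the carboxylate
cyanate (NCO⁻): pKₐ(HOCN) ≈ 3.5
hydrosulfide: pKₐ(H₂S) ≈ 7 — larger and more polarisable than the oxygen analogue
RS⁻: pKₐ(RSH (a thiol)) ≈ 10.5 — moderately basic; rarely leaves without activation
The question asks for worst first, so the sequence is read in increasing leaving-group ability.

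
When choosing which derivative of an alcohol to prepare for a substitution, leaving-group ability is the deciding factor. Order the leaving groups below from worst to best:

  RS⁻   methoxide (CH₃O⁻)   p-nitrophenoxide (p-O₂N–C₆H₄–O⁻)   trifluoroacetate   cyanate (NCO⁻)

methoxide (CH₃O⁻) < RS⁻ < p-nitrophenoxide (p-O₂N–C₆H₄–O⁻) < cyanate (NCO⁻) < trifluoroacetate

A good leaving group is a weak base: the lower the pKₐ of its conjugate acid, the more readily it departs.
trifluoroacetate: pKₐ(CF₃COOH) ≈ 0.2 — strongly electron-withdrawing CF₃ stabilises the carboxylate
cyanate (NCO⁻): pKₐ(HOCN) ≈ 3.5 — resonance between N and O
p-nitrophenoxide (p-O₂N–C₆H₄–O⁻): pKₐ(p-nitrophenol) ≈ 7.2
RS⁻: pKₐ(RSH (a thiol)) ≈ 10.5 — moderately basic; rarely leaves without activation
methoxide (CH₃O⁻): pKₐ(CH₃OH) ≈ 15.5 — strong base; alkoxides do not leave unassisted
The question asks for worst first, so the sequence is read in increasing leaving-group ability.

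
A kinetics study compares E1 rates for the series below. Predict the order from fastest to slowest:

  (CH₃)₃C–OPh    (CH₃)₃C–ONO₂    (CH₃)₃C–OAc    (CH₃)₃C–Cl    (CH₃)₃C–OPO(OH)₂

(CH₃)₃C–Cl > (CH₃)₃C–ONO₂ > (CH₃)₃C–OPO(OH)₂ > (CH₃)₃C–OAc > (CH₃)₃C–OPh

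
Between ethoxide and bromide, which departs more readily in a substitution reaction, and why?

bromide

bromide is the better leaving group.
pKₐ(HBr) ≈ -9 versus pKₐ(CH₃CH₂OH) ≈ 16: bromide is the much weaker base.
Weak base; good leaving group.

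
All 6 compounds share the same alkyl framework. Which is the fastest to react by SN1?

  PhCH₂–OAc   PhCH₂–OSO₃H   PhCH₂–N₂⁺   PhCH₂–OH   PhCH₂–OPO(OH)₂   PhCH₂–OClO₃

Identical carbon frameworks mean the comparison reduces to leaving-group quality.
Rank by basicity of the departing species: weakest base leaves most easily.
PhCH₂–N₂⁺ loses N₂: no meaningful conjugate acid; N₂ departs as an exceptionally stable neutral molecule
PhCH₂–OClO₃ loses ClO₄⁻: pKₐ(HClO₄) ≈ -10
PhCH₂–OSO₃H loses HSO₄⁻: pKₐ(H₂SO₄) ≈ -3
PhCH₂–OPO(OH)₂ loses H₂PO₄⁻: pKₐ(H₃PO₄) ≈ 2.1
PhCH₂–OAc loses AcO⁻: pKₐ(CH₃COOH) ≈ 4.8
PhCH₂–OH loses OH⁻: pKₐ(H₂O) ≈ 15.7

PhCH₂–N₂⁺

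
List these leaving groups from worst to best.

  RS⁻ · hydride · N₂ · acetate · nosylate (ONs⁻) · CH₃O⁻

hydride < CH₃O⁻ < RS⁻ < acetate < nosylate (ONs⁻) < N₂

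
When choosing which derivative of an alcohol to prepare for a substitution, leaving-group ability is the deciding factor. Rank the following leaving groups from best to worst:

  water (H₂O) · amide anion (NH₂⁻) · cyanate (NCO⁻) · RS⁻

water (H₂O) > cyanate (NCO⁻) > RS⁻ > amide anion (NH₂⁻)

Leaving-group ability tracks the stability of the departed species; conjugate-acid pKₐ is the usual yardstick (lower pKₐ → better LG).
water (H₂O): pKₐ(H₃O⁺) ≈ -1.7
cyanate (NCO⁻): pKₐ(HOCN) ≈ 3.5
RS⁻: pKₐ(RSH (a thiol)) ≈ 10.5
amide anion (NH₂⁻): pKₐ(NH₃) ≈ 38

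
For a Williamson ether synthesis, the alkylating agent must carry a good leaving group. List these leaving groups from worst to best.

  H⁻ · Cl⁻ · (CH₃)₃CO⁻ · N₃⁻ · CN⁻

H⁻ < (CH₃)₃CO⁻ < CN⁻ < N₃⁻ < Cl⁻

Rank by basicity of the departing species: weakest base leaves most easily.
Cl⁻: pKₐ(HCl) ≈ -7
N₃⁻: pKₐ(HN₃) ≈ 4.7
CN⁻: pKₐ(HCN) ≈ 9.2
(CH₃)₃CO⁻: pKₐ(t-BuOH) ≈ 18
H⁻: pKₐ(H₂) ≈ 36
The question asks for worst first, so the sequence is read in increasing leaving-group ability.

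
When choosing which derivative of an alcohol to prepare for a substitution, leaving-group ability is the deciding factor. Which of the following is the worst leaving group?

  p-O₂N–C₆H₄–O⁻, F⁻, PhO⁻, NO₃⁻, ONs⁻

PhO⁻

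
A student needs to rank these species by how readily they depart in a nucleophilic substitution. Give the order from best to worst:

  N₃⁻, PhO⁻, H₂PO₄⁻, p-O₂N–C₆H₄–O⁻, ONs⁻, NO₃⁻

ONs⁻ > NO₃⁻ > H₂PO₄⁻ > N₃⁻ > p-O₂N–C₆H₄–O⁻ > PhO⁻

The more stable X⁻ (or X) is on its own — i.e. the weaker a base it is — the better a leaving group it makes.
ONs⁻: pKₐ(p-O₂NC₆H₄SO₃H) ≈ -3.5 — p-nitro group further stabilises the sulfonate
NO₃⁻: pKₐ(HNO₃) ≈ -1.3 — resonance-delocalised over three oxygens
H₂PO₄⁻: pKₐ(H₃PO₄) ≈ 2.1 — moderate base; biological leaving group after further activation
N₃⁻: pKₐ(HN₃) ≈ 4.7 — linear, resonance-stabilised
p-O₂N–C₆H₄–O⁻: pKₐ(p-nitrophenol) ≈ 7.2
PhO⁻: pKₐ(C₆H₅OH (phenol)) ≈ 10 — resonance into the ring helps, but still a poor LG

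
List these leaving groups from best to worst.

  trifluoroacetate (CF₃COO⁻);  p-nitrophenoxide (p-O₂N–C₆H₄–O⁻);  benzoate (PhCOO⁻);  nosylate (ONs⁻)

nosylate (ONs⁻) > trifluoroacetate (CF₃COO⁻) > benzoate (PhCOO⁻) > p-nitrophenoxide (p-O₂N–C₆H₄–O⁻)

A good leaving group is a weak base: the lower the pKₐ of its conjugate acid, the more readily it departs.
nosylate (ONs⁻): pKₐ(p-O₂NC₆H₄SO₃H) ≈ -3.5 — p-nitro group further stabilises the sulfonate
trifluoroacetate (CF₃COO⁻): pKₐ(CF₃COOH) ≈ 0.2 — strongly electron-withdrawing CF₃ stabilises the carboxylate
benzoate (PhCOO⁻): pKₐ(C₆H₅COOH) ≈ 4.2 — aryl carboxylate
p-nitrophenoxide (p-O₂N–C₆H₄–O⁻): pKₐ(p-nitrophenol) ≈ 7.2 — nitro group delocalises the charge; the classic chromogenic LG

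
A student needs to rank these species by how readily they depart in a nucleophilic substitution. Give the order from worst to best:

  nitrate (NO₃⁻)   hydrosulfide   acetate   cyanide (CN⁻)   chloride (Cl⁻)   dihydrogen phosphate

Leaving-group ability tracks the stability of the departed species; conjugate-acid pKₐ is the usual yardstick (lower pKₐ → better LG).
chloride (Cl⁻): pKₐ(HCl) ≈ -7
nitrate (NO₃⁻): pKₐ(HNO₃) ≈ -1.3
dihydrogen phosphate: pKₐ(H₃PO₄) ≈ 2.1
acetate: pKₐ(CH₃COOH) ≈ 4.8
hydrosulfide: pKₐ(H₂S) ≈ 7
cyanide (CN⁻): pKₐ(HCN) ≈ 9.2
The question asks for worst first, so the sequence is read in increasing leaving-group ability.

cyanide (CN⁻) < hydrosulfide < acetate < dihydrogen phosphate < nitrate (NO₃⁻) < chloride (Cl⁻)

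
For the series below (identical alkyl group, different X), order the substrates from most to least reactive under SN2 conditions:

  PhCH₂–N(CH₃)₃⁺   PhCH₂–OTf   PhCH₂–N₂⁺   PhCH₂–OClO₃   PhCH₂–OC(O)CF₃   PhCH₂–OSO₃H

With the same alkyl group throughout, only the leaving group differentiates the rates.
Leaving-group ability tracks the stability of the departed species; conjugate-acid pKₐ is the usual yardstick (lower pKₐ → better LG).
PhCH₂–N₂⁺ loses N₂: no meaningful conjugate acid; N₂ departs as an exceptionally stable neutral molecule
PhCH₂–OTf loses OTf⁻: pKₐ(CF₃SO₃H (triflic acid)) ≈ -14
PhCH₂–OClO₃ loses ClO₄⁻: pKₐ(HClO₄) ≈ -10
PhCH₂–OSO₃H loses HSO₄⁻: pKₐ(H₂SO₄) ≈ -3
PhCH₂–OC(O)CF₃ loses CF₃COO⁻: pKₐ(CF₃COOH) ≈ 0.2
PhCH₂–N(CH₃)₃⁺ loses NR'₃: pKₐ(R'₃NH⁺) ≈ 10.7

PhCH₂–N₂⁺ > PhCH₂–OTf > PhCH₂–OClO₃ > PhCH₂–OSO₃H > PhCH₂–OC(O)CF₃ > PhCH₂–N(CH₃)₃⁺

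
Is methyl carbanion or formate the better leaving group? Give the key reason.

formate

formate is the better leaving group.
pKₐ(HCOOH) ≈ 3.8 versus pKₐ(CH₄) ≈ 48: formate is the much weaker base.
Resonance-stabilised carboxylate.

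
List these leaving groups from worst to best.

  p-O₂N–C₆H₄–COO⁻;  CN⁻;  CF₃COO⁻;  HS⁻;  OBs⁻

Rank by basicity of the departing species: weakest base leaves most easily.
OBs⁻: pKₐ(p-BrC₆H₄SO₃H) ≈ -2.8
CF₃COO⁻: pKₐ(CF₃COOH) ≈ 0.2
p-O₂N–C₆H₄–COO⁻: pKₐ(p-nitrobenzoic acid) ≈ 3.4
HS⁻: pKₐ(H₂S) ≈ 7
CN⁻: pKₐ(HCN) ≈ 9.2
The question asks for worst first, so the sequence is read in increasing leaving-group ability.

CN⁻ < HS⁻ < p-O₂N–C₆H₄–COO⁻ < CF₃COO⁻ < OBs⁻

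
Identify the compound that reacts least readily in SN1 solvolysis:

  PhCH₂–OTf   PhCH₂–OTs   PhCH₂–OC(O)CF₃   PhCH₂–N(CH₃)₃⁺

Same R in every case — rank the leaving groups.
The more stable X⁻ (or X) is on its own — i.e. the weaker a base it is — the better a leaving group it makes.
PhCH₂–OTf loses OTf⁻: pKₐ(CF₃SO₃H (triflic acid)) ≈ -14
PhCH₂–OTs loses OTs⁻: pKₐ(p-CH₃C₆H₄SO₃H (TsOH)) ≈ -2.8
PhCH₂–OC(O)CF₃ loses CF₃COO⁻: pKₐ(CF₃COOH) ≈ 0.2
PhCH₂–N(CH₃)₃⁺ loses NR'₃: pKₐ(R'₃NH⁺) ≈ 10.7

PhCH₂–N(CH₃)₃⁺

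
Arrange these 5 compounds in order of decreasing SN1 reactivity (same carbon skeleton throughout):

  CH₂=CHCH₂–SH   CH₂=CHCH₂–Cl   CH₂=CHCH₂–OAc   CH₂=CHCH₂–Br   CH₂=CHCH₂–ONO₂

CH₂=CHCH₂–Br > CH₂=CHCH₂–Cl > CH₂=CHCH₂–ONO₂ > CH₂=CHCH₂–OAc > CH₂=CHCH₂–SH

The skeletons are identical, so relative rate is governed entirely by leaving-group ability.
Rank by basicity of the departing species: weakest base leaves most easily.
CH₂=CHCH₂–Br loses Br⁻: pKₐ(HBr) ≈ -9
CH₂=CHCH₂–Cl loses Cl⁻: pKₐ(HCl) ≈ -7
CH₂=CHCH₂–ONO₂ loses NO₃⁻: pKₐ(HNO₃) ≈ -1.3
CH₂=CHCH₂–OAc loses AcO⁻: pKₐ(CH₃COOH) ≈ 4.8
CH₂=CHCH₂–SH loses HS⁻: pKₐ(H₂S) ≈ 7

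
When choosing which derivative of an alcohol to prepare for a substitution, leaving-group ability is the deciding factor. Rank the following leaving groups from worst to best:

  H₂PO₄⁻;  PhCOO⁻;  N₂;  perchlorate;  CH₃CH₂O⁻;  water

N₂: no meaningful conjugate acid; N₂ departs as an exceptionally stable neutral molecule
perchlorate: pKₐ(HClO₄) ≈ -10 — extremely weak base; rarely used for safety reasons
water: pKₐ(H₃O⁺) ≈ -1.7
H₂PO₄⁻: pKₐ(H₃PO₄) ≈ 2.1 — moderate base; biological leaving group after further activation
PhCOO⁻: pKₐ(C₆H₅COOH) ≈ 4.2
CH₃CH₂O⁻: pKₐ(CH₃CH₂OH) ≈ 16 — strong base; alkoxides do not leave unassisted
The question asks for worst first, so the sequence is read in increasing leaving-group ability.

CH₃CH₂O⁻ < PhCOO⁻ < H₂PO₄⁻ < water < perchlorate < N₂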